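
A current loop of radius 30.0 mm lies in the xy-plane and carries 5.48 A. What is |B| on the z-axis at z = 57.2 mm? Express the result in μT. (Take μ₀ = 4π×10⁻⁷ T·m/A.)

On the axis of a circular loop, B = μ₀IR² / [2(R²+z²)^(3/2)].
R² + z² = (0.03)² + (0.0572)² = 0.004172 m², and (R²+z²)^(3/2) = 2.69×10⁻⁴ m³.
B = (4π×10⁻⁷ × 5.48 × 0.0009) / (2 × 2.69×10⁻⁴) = 1.15×10⁻⁵ T.

B ≈ 11.5 μT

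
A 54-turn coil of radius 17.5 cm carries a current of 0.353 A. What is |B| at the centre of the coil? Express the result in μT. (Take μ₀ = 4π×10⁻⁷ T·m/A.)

For an N-turn flat coil, B = Nμ₀I/(2R) with R = 0.175 m.
B = 54 × 1.27×10⁻⁶ T = 6.84×10⁻⁵ T.

B ≈ 68.4 μT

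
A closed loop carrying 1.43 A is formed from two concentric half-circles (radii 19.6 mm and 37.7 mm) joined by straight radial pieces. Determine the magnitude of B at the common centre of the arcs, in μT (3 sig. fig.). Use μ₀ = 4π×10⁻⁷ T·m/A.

B ≈ 11.0 μT

The radial connectors point toward the centre, so dl × r̂ = 0 and they contribute nothing.
Each semicircle gives μ₀I/(4R): inner arc 2.29×10⁻⁵ T, outer arc 1.19×10⁻⁵ T.
The two arcs carry current in opposite angular senses, so their fields oppose: B = |2.29×10⁻⁵ − 1.19×10⁻⁵| = 1.10×10⁻⁵ T.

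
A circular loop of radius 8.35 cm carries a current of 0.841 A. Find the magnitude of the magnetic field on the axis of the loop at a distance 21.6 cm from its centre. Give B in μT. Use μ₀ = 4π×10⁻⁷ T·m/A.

B ≈ 0.297 μT

On the axis of a circular loop, B = μ₀IR² / [2(R²+z²)^(3/2)].
R² + z² = (0.0835)² + (0.216)² = 0.05363 m², and (R²+z²)^(3/2) = 1.24×10⁻² m³.
B = (4π×10⁻⁷ × 0.841 × 0.006972) / (2 × 1.24×10⁻²) = 2.97×10⁻⁷ T.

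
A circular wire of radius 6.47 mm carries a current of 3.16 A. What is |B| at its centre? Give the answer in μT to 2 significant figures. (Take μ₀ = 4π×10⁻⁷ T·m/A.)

At the centre of a circular loop the Biot–Savart law gives B = μ₀I/(2R).
B = (4π×10⁻⁷ × 3.16) / (2 × 0.00647) = 3.07×10⁻⁴ T.

B ≈ 310 μT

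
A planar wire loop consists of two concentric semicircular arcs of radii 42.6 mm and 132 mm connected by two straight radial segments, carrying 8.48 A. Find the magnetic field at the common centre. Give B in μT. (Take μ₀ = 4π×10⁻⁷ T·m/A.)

The radial connectors point toward the centre, so dl × r̂ = 0 and they contribute nothing.
Each semicircle gives μ₀I/(4R): inner arc 6.25×10⁻⁵ T, outer arc 2.02×10⁻⁵ T.
The two arcs carry current in opposite angular senses, so their fields oppose: B = |6.25×10⁻⁵ − 2.02×10⁻⁵| = 4.24×10⁻⁵ T.

B ≈ 42.4 μT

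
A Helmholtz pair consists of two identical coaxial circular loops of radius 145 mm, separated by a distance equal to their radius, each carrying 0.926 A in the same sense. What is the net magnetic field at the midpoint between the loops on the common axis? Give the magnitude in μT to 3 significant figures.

B ≈ 5.74 μT

Each loop contributes B = μ₀IR²/[2(R²+z²)^(3/2)] on the axis, with z measured from that loop.
Loop 1 (z = 0.0725 m): B₁ = 2.87×10⁻⁶ T. Loop 2 (z = 0.0725 m): B₂ = 2.87×10⁻⁶ T.
The fields add: B = B₁ + B₂ = 5.74×10⁻⁶ T.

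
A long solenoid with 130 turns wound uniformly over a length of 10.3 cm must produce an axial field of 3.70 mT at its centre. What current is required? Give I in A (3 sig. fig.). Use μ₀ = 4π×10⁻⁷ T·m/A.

Inside a long solenoid B = μ₀nI with n = 1262 m⁻¹, so I = B/(μ₀n).
I = 3.70×10⁻³ / (4π×10⁻⁷ × 1262) = 2.33 A.

I ≈ 2.33 A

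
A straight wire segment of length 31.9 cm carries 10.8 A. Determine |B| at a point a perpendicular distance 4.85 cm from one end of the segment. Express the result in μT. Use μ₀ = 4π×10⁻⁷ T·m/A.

For a finite straight segment, B = (μ₀I/4πd)(sinθ₁ + sinθ₂), where θ₁, θ₂ are the angles from the perpendicular to each end.
The perpendicular foot is at one end, so the two end-offsets along the wire are 0 and L = 0.319 m.
sinθ₁ = 0/√(0²+0.0485²) = 0.0000; sinθ₂ = 0.319/√(0.319²+0.0485²) = 0.9886.
B = (4π×10⁻⁷ × 10.8) / (4π × 0.0485) × (0.0000 + 0.9886) = 2.20×10⁻⁵ T.

B ≈ 22.0 μT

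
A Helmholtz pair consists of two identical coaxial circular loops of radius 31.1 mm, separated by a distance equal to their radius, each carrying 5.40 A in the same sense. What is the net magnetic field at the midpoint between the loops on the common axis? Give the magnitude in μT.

B ≈ 156 μT

Each loop contributes B = μ₀IR²/[2(R²+z²)^(3/2)] on the axis, with z measured from that loop.
Loop 1 (z = 0.01555 m): B₁ = 7.81×10⁻⁵ T. Loop 2 (z = 0.01555 m): B₂ = 7.81×10⁻⁵ T.
The fields add: B = B₁ + B₂ = 1.56×10⁻⁴ T.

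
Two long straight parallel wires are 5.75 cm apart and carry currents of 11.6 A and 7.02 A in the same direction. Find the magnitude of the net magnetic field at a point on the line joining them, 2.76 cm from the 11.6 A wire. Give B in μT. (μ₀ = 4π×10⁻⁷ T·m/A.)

B ≈ 37.1 μT

Each long wire gives B = μ₀I/(2πd). Distances are d₁ = 0.0276 m and d₂ = 0.0299 m.
B₁ = 8.41×10⁻⁵ T, B₂ = 4.70×10⁻⁵ T.
Between parallel currents the two contributions point in opposite directions, so they subtract. B = |B₁ − B₂| = |8.41×10⁻⁵ − 4.70×10⁻⁵| = 3.71×10⁻⁵ T.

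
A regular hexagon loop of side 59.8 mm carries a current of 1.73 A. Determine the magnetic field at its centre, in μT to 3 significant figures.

B ≈ 20.0 μT

Each side is a finite straight segment at perpendicular distance d = a/(2 tan(π/6)) = 0.05179 m from the centre, with end-angles ±π/6.
One side contributes B₁ = (μ₀I/4πd)·2 sin(π/6) = 3.34×10⁻⁶ T.
All 6 sides add in the same direction: B = 6 × 3.34×10⁻⁶ = 2.00×10⁻⁵ T.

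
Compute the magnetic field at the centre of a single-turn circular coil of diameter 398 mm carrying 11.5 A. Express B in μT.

At the centre of a circular loop the Biot–Savart law gives B = μ₀I/(2R) (so R = 0.199 m).
B = (4π×10⁻⁷ × 11.5) / (2 × 0.199) = 3.63×10⁻⁵ T.

B ≈ 36.3 μT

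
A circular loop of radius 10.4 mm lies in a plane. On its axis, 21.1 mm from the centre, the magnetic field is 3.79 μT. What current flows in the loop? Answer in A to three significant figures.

I ≈ 0.726 A

On the axis of a loop, B = μ₀IR²/[2(R²+z²)^(3/2)], so I = 2B(R²+z²)^(3/2)/(μ₀R²).
R² + z² = 0.0001082 + 0.0004452 = 0.0005534 m²; raised to 3/2 gives 1.30×10⁻⁵ m³.
I = 2 × 3.79×10⁻⁶ × 1.30×10⁻⁵ / (1.26×10⁻⁶ × 0.0001082) = 0.726 A.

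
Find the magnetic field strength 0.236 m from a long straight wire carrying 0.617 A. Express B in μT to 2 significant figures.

B ≈ 0.52 μT

For an infinitely long straight wire, B = μ₀I/(2πd).
B = (4π×10⁻⁷ × 0.617) / (2π × 0.236) = 5.23×10⁻⁷ T.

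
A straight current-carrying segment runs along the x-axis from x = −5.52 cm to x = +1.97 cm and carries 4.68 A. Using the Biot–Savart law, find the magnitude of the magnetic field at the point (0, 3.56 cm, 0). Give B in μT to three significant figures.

For a finite straight segment, B = (μ₀I/4πd)(sinθ₁ + sinθ₂), where θ₁, θ₂ are the angles from the perpendicular to each end.
The perpendicular distance is d = 0.0356 m; the end-offsets along the wire are a = 0.0552 m and b = 0.0197 m.
sinθ₁ = 0.0552/√(0.0552²+0.0356²) = 0.8404; sinθ₂ = 0.0197/√(0.0197²+0.0356²) = 0.4842.
B = (4π×10⁻⁷ × 4.68) / (4π × 0.0356) × (0.8404 + 0.4842) = 1.74×10⁻⁵ T.

B ≈ 17.4 μT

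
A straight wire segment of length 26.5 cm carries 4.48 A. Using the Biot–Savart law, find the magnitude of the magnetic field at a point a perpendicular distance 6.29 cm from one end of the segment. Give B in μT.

For a finite straight segment, B = (μ₀I/4πd)(sinθ₁ + sinθ₂), where θ₁, θ₂ are the angles from the perpendicular to each end.
The perpendicular foot is at one end, so the two end-offsets along the wire are 0 and L = 0.265 m.
sinθ₁ = 0/√(0²+0.0629²) = 0.0000; sinθ₂ = 0.265/√(0.265²+0.0629²) = 0.9730.
B = (4π×10⁻⁷ × 4.48) / (4π × 0.0629) × (0.0000 + 0.9730) = 6.93×10⁻⁶ T.

B ≈ 6.93 μT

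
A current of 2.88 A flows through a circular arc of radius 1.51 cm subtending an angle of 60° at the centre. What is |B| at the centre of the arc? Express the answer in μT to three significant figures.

The Biot–Savart field of a circular arc at its centre is B = μ₀Iφ/(4πR), with φ = 1.047 rad.
B = (4π×10⁻⁷ × 2.88 × 1.047) / (4π × 0.0151) = 2.00×10⁻⁵ T.

B ≈ 20.0 μT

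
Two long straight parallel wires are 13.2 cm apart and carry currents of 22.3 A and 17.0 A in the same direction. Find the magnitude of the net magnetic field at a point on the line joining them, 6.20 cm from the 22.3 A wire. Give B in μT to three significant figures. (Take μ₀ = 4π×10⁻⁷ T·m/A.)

Each long wire gives B = μ₀I/(2πd). Distances are d₁ = 0.062 m and d₂ = 0.07 m.
B₁ = 7.19×10⁻⁵ T, B₂ = 4.86×10⁻⁵ T.
Between parallel currents the two contributions point in opposite directions, so they subtract. B = |B₁ − B₂| = |7.19×10⁻⁵ − 4.86×10⁻⁵| = 2.34×10⁻⁵ T.

B ≈ 23.4 μT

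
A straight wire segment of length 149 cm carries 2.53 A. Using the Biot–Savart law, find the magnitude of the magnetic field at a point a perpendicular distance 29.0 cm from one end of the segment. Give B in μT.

For a finite straight segment, B = (μ₀I/4πd)(sinθ₁ + sinθ₂), where θ₁, θ₂ are the angles from the perpendicular to each end.
The perpendicular foot is at one end, so the two end-offsets along the wire are 0 and L = 1.49 m.
sinθ₁ = 0/√(0²+0.29²) = 0.0000; sinθ₂ = 1.49/√(1.49²+0.29²) = 0.9816.
B = (4π×10⁻⁷ × 2.53) / (4π × 0.29) × (0.0000 + 0.9816) = 8.56×10⁻⁷ T.

B ≈ 0.856 μT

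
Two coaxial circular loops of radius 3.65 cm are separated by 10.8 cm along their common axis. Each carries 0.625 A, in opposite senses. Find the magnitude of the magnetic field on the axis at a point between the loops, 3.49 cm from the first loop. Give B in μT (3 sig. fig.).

Each loop contributes B = μ₀IR²/[2(R²+z²)^(3/2)] on the axis, with z measured from that loop.
Loop 1 (z = 0.0349 m): B₁ = 4.06×10⁻⁶ T. Loop 2 (z = 0.0731 m): B₂ = 9.59×10⁻⁷ T.
The fields oppose: B = |B₁ − B₂| = 3.10×10⁻⁶ T.

B ≈ 3.10 μT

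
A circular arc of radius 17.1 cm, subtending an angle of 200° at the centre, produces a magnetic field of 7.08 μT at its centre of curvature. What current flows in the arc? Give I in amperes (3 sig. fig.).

I ≈ 3.47 A

For a circular arc, B = μ₀Iφ/(4πR) with φ in radians; here φ = 3.491 rad.
So I = 4πRB/(μ₀φ) = 4π × 0.171 × 7.08×10⁻⁶ / (4π×10⁻⁷ × 3.491) = 3.47 A.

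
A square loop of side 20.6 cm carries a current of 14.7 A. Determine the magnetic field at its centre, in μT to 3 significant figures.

Each side is a finite straight segment at perpendicular distance d = a/(2 tan(π/4)) = 0.103 m from the centre, with end-angles ±π/4.
One side contributes B₁ = (μ₀I/4πd)·2 sin(π/4) = 2.02×10⁻⁵ T.
All 4 sides add in the same direction: B = 4 × 2.02×10⁻⁵ = 8.07×10⁻⁵ T.

B ≈ 80.7 μT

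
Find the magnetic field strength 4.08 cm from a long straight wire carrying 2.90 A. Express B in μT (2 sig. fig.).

For an infinitely long straight wire, B = μ₀I/(2πd).
B = (4π×10⁻⁷ × 2.90) / (2π × 0.0408) = 1.42×10⁻⁵ T.

B ≈ 14 μT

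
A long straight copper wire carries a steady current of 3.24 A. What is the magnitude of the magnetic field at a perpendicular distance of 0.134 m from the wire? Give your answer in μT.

For an infinitely long straight wire, B = μ₀I/(2πd).
B = (4π×10⁻⁷ × 3.24) / (2π × 0.134) = 4.84×10⁻⁶ T.

B ≈ 4.84 μT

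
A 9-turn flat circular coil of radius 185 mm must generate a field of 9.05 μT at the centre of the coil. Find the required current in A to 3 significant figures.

I ≈ 0.296 A

For an N-turn coil, B = Nμ₀I/(2R) with R = 0.185 m, so I = 2RB/(Nμ₀) = 2 × 0.185 × 9.05×10⁻⁶ / (9 × 4π×10⁻⁷) = 0.296 A.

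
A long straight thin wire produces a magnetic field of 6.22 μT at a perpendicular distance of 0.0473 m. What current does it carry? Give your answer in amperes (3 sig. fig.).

I ≈ 1.47 A

For a long straight wire B = μ₀I/(2πd), so I = 2πdB/μ₀.
I = 2π × 0.0473 × 6.22×10⁻⁶ / (4π×10⁻⁷) = 1.47 A.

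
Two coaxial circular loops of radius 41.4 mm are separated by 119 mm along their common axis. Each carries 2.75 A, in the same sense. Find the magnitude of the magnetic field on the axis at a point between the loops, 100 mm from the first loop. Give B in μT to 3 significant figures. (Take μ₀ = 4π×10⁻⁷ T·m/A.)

Each loop contributes B = μ₀IR²/[2(R²+z²)^(3/2)] on the axis, with z measured from that loop.
Loop 1 (z = 0.1 m): B₁ = 2.34×10⁻⁶ T. Loop 2 (z = 0.019 m): B₂ = 3.13×10⁻⁵ T.
The fields add: B = B₁ + B₂ = 3.37×10⁻⁵ T.

B ≈ 33.7 μT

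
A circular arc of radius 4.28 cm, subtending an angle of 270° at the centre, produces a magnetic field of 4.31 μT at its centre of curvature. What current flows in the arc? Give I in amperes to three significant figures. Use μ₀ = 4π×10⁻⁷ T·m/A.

I ≈ 0.391 A

For a circular arc, B = μ₀Iφ/(4πR) with φ in radians; here φ = 4.712 rad.
So I = 4πRB/(μ₀φ) = 4π × 0.0428 × 4.31×10⁻⁶ / (4π×10⁻⁷ × 4.712) = 0.391 A.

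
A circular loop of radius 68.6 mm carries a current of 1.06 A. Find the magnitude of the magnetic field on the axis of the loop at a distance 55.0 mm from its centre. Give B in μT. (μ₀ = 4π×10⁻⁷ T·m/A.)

B ≈ 4.61 μT

On the axis of a circular loop, B = μ₀IR² / [2(R²+z²)^(3/2)].
R² + z² = (0.0686)² + (0.055)² = 0.007731 m², and (R²+z²)^(3/2) = 6.80×10⁻⁴ m³.
B = (4π×10⁻⁷ × 1.06 × 0.004706) / (2 × 6.80×10⁻⁴) = 4.61×10⁻⁶ T.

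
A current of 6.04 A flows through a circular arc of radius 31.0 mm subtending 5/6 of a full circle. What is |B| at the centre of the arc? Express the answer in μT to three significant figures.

B ≈ 102 μT

The Biot–Savart field of a circular arc at its centre is B = μ₀Iφ/(4πR), with φ = 5.236 rad.
B = (4π×10⁻⁷ × 6.04 × 5.236) / (4π × 0.031) = 1.02×10⁻⁴ T.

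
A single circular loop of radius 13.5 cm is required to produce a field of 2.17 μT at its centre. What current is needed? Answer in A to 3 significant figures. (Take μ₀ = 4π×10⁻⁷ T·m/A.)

I ≈ 0.466 A

At the centre of a circular loop B = μ₀I/(2R), so I = 2RB/μ₀.
With R = 0.135 m, I = 2 × 0.135 × 2.17×10⁻⁶ / (4π×10⁻⁷) = 0.466 A.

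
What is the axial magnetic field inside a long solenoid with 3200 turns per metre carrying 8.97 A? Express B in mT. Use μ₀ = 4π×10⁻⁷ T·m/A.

Inside a long solenoid, B = μ₀nI with n = 3200 turns/m.
B = 4π×10⁻⁷ × 3200 × 8.97 = 3.61×10⁻² T.

B ≈ 36.1 mT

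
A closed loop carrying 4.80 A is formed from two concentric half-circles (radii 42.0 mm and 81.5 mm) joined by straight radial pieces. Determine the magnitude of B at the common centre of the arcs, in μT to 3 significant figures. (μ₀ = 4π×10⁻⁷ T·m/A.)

B ≈ 17.4 μT

The radial connectors point toward the centre, so dl × r̂ = 0 and they contribute nothing.
Each semicircle gives μ₀I/(4R): inner arc 3.59×10⁻⁵ T, outer arc 1.85×10⁻⁵ T.
The two arcs carry current in opposite angular senses, so their fields oppose: B = |3.59×10⁻⁵ − 1.85×10⁻⁵| = 1.74×10⁻⁵ T.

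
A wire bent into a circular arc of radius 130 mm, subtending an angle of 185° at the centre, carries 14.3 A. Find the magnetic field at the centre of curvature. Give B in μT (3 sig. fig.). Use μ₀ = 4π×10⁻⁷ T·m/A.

The Biot–Savart field of a circular arc at its centre is B = μ₀Iφ/(4πR), with φ = 3.229 rad.
B = (4π×10⁻⁷ × 14.3 × 3.229) / (4π × 0.13) = 3.55×10⁻⁵ T.

B ≈ 35.5 μT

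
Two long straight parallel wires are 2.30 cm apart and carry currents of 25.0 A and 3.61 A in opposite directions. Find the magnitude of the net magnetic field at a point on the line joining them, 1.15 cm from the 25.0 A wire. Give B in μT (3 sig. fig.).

Each long wire gives B = μ₀I/(2πd). Distances are d₁ = 0.0115 m and d₂ = 0.0115 m.
B₁ = 4.35×10⁻⁴ T, B₂ = 6.28×10⁻⁵ T.
Between antiparallel currents both contributions point the same way, so they add. B = B₁ + B₂ = 4.35×10⁻⁴ + 6.28×10⁻⁵ = 4.98×10⁻⁴ T.

B ≈ 498 μT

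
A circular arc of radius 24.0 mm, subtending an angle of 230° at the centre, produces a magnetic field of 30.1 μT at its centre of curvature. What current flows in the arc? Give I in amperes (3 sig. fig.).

I ≈ 1.80 A

For a circular arc, B = μ₀Iφ/(4πR) with φ in radians; here φ = 4.014 rad.
So I = 4πRB/(μ₀φ) = 4π × 0.024 × 3.01×10⁻⁵ / (4π×10⁻⁷ × 4.014) = 1.80 A.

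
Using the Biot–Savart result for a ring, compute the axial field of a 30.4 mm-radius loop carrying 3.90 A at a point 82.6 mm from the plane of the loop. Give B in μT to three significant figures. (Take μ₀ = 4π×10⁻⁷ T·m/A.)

B ≈ 3.32 μT

On the axis of a circular loop, B = μ₀IR² / [2(R²+z²)^(3/2)].
R² + z² = (0.0304)² + (0.0826)² = 0.007747 m², and (R²+z²)^(3/2) = 6.82×10⁻⁴ m³.
B = (4π×10⁻⁷ × 3.90 × 0.0009242) / (2 × 6.82×10⁻⁴) = 3.32×10⁻⁶ T.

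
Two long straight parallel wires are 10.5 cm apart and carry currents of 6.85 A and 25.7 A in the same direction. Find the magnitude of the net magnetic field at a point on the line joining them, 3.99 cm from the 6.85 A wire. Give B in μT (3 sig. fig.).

B ≈ 44.6 μT

Each long wire gives B = μ₀I/(2πd). Distances are d₁ = 0.0399 m and d₂ = 0.0651 m.
B₁ = 3.43×10⁻⁵ T, B₂ = 7.90×10⁻⁵ T.
Between parallel currents the two contributions point in opposite directions, so they subtract. B = |B₁ − B₂| = |3.43×10⁻⁵ − 7.90×10⁻⁵| = 4.46×10⁻⁵ T.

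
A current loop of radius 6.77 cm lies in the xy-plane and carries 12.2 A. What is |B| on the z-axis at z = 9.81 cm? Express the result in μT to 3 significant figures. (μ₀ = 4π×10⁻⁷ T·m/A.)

On the axis of a circular loop, B = μ₀IR² / [2(R²+z²)^(3/2)].
R² + z² = (0.0677)² + (0.0981)² = 0.01421 m², and (R²+z²)^(3/2) = 1.69×10⁻³ m³.
B = (4π×10⁻⁷ × 12.2 × 0.004583) / (2 × 1.69×10⁻³) = 2.07×10⁻⁵ T.

B ≈ 20.7 μT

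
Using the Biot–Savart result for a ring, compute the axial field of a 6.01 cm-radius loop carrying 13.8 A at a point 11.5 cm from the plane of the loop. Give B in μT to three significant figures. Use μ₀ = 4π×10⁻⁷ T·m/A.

On the axis of a circular loop, B = μ₀IR² / [2(R²+z²)^(3/2)].
R² + z² = (0.0601)² + (0.115)² = 0.01684 m², and (R²+z²)^(3/2) = 2.18×10⁻³ m³.
B = (4π×10⁻⁷ × 13.8 × 0.003612) / (2 × 2.18×10⁻³) = 1.43×10⁻⁵ T.

B ≈ 14.3 μT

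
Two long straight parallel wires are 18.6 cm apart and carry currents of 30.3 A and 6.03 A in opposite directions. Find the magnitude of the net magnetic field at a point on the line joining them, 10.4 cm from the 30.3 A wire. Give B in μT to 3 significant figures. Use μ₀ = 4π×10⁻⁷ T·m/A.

B ≈ 73.0 μT

Each long wire gives B = μ₀I/(2πd). Distances are d₁ = 0.104 m and d₂ = 0.082 m.
B₁ = 5.83×10⁻⁵ T, B₂ = 1.47×10⁻⁵ T.
Between antiparallel currents both contributions point the same way, so they add. B = B₁ + B₂ = 5.83×10⁻⁵ + 1.47×10⁻⁵ = 7.30×10⁻⁵ T.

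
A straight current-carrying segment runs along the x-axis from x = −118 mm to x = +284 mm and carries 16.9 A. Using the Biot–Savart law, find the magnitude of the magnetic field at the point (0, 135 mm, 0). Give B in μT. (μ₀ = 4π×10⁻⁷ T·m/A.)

For a finite straight segment, B = (μ₀I/4πd)(sinθ₁ + sinθ₂), where θ₁, θ₂ are the angles from the perpendicular to each end.
The perpendicular distance is d = 0.135 m; the end-offsets along the wire are a = 0.118 m and b = 0.284 m.
sinθ₁ = 0.118/√(0.118²+0.135²) = 0.6581; sinθ₂ = 0.284/√(0.284²+0.135²) = 0.9032.
B = (4π×10⁻⁷ × 16.9) / (4π × 0.135) × (0.6581 + 0.9032) = 1.95×10⁻⁵ T.

B ≈ 19.5 μT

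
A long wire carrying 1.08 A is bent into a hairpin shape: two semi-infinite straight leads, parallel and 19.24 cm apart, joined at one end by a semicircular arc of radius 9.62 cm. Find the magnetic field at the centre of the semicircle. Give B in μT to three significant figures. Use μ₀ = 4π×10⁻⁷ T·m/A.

The semicircular arc contributes B_arc = μ₀I·π/(4πR) = μ₀I/(4R) = 3.53×10⁻⁶ T.
Each semi-infinite lead is at perpendicular distance R = 0.0962 m from the centre, with the perpendicular foot at its near end, so it contributes μ₀I/(4πR); both point the same way, together 2.25×10⁻⁶ T.
Arc and leads all point the same direction: B = 3.53×10⁻⁶ + 2.25×10⁻⁶ = 5.77×10⁻⁶ T.

B ≈ 5.77 μT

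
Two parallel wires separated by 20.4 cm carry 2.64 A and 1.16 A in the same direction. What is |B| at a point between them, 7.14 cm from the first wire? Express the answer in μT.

B ≈ 5.65 μT

Each long wire gives B = μ₀I/(2πd). Distances are d₁ = 0.0714 m and d₂ = 0.1326 m.
B₁ = 7.39×10⁻⁶ T, B₂ = 1.75×10⁻⁶ T.
Between parallel currents the two contributions point in opposite directions, so they subtract. B = |B₁ − B₂| = |7.39×10⁻⁶ − 1.75×10⁻⁶| = 5.65×10⁻⁶ T.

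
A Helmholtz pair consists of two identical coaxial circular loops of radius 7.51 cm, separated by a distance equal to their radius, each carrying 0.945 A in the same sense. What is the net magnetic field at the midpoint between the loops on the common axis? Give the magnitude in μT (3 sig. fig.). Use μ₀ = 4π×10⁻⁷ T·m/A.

B ≈ 11.3 μT

Each loop contributes B = μ₀IR²/[2(R²+z²)^(3/2)] on the axis, with z measured from that loop.
Loop 1 (z = 0.03755 m): B₁ = 5.66×10⁻⁶ T. Loop 2 (z = 0.03755 m): B₂ = 5.66×10⁻⁶ T.
The fields add: B = B₁ + B₂ = 1.13×10⁻⁵ T.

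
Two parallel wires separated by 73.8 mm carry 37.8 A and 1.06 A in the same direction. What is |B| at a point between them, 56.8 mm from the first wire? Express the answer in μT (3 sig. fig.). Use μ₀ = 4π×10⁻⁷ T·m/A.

B ≈ 121 μT

Each long wire gives B = μ₀I/(2πd). Distances are d₁ = 0.0568 m and d₂ = 0.017 m.
B₁ = 1.33×10⁻⁴ T, B₂ = 1.25×10⁻⁵ T.
Between parallel currents the two contributions point in opposite directions, so they subtract. B = |B₁ − B₂| = |1.33×10⁻⁴ − 1.25×10⁻⁵| = 1.21×10⁻⁴ T.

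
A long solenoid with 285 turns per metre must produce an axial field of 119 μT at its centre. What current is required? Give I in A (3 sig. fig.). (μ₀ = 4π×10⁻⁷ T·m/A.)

Inside a long solenoid B = μ₀nI with n = 285 m⁻¹, so I = B/(μ₀n).
I = 1.19×10⁻⁴ / (4π×10⁻⁷ × 285) = 0.332 A.

I ≈ 0.332 A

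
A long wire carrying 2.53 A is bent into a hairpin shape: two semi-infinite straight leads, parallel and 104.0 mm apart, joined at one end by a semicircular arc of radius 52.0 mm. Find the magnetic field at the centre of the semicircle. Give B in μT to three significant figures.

The semicircular arc contributes B_arc = μ₀I·π/(4πR) = μ₀I/(4R) = 1.53×10⁻⁵ T.
Each semi-infinite lead is at perpendicular distance R = 0.052 m from the centre, with the perpendicular foot at its near end, so it contributes μ₀I/(4πR); both point the same way, together 9.73×10⁻⁶ T.
Arc and leads all point the same direction: B = 1.53×10⁻⁵ + 9.73×10⁻⁶ = 2.50×10⁻⁵ T.

B ≈ 25.0 μT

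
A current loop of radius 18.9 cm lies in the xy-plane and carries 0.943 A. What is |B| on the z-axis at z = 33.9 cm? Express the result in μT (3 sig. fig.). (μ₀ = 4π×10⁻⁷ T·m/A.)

B ≈ 0.362 μT

On the axis of a circular loop, B = μ₀IR² / [2(R²+z²)^(3/2)].
R² + z² = (0.189)² + (0.339)² = 0.1506 m², and (R²+z²)^(3/2) = 5.85×10⁻² m³.
B = (4π×10⁻⁷ × 0.943 × 0.03572) / (2 × 5.85×10⁻²) = 3.62×10⁻⁷ T.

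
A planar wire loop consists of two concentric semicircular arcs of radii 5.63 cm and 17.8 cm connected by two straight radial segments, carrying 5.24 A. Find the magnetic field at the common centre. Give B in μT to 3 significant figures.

The radial connectors point toward the centre, so dl × r̂ = 0 and they contribute nothing.
Each semicircle gives μ₀I/(4R): inner arc 2.92×10⁻⁵ T, outer arc 9.25×10⁻⁶ T.
The two arcs carry current in opposite angular senses, so their fields oppose: B = |2.92×10⁻⁵ − 9.25×10⁻⁶| = 2.00×10⁻⁵ T.

B ≈ 20.0 μT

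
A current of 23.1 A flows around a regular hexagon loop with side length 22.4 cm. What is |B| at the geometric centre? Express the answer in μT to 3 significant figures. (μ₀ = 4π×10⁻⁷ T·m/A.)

B ≈ 71.4 μT

Each side is a finite straight segment at perpendicular distance d = a/(2 tan(π/6)) = 0.194 m from the centre, with end-angles ±π/6.
One side contributes B₁ = (μ₀I/4πd)·2 sin(π/6) = 1.19×10⁻⁵ T.
All 6 sides add in the same direction: B = 6 × 1.19×10⁻⁵ = 7.14×10⁻⁵ T.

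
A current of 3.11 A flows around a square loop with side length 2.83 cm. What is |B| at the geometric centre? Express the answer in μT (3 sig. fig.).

B ≈ 124 μT

Each side is a finite straight segment at perpendicular distance d = a/(2 tan(π/4)) = 0.01415 m from the centre, with end-angles ±π/4.
One side contributes B₁ = (μ₀I/4πd)·2 sin(π/4) = 3.11×10⁻⁵ T.
All 4 sides add in the same direction: B = 4 × 3.11×10⁻⁵ = 1.24×10⁻⁴ T.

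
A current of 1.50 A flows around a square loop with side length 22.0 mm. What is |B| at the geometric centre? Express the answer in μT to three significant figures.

Each side is a finite straight segment at perpendicular distance d = a/(2 tan(π/4)) = 0.011 m from the centre, with end-angles ±π/4.
One side contributes B₁ = (μ₀I/4πd)·2 sin(π/4) = 1.93×10⁻⁵ T.
All 4 sides add in the same direction: B = 4 × 1.93×10⁻⁵ = 7.71×10⁻⁵ T.

B ≈ 77.1 μT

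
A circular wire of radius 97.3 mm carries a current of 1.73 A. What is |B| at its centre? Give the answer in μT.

B ≈ 11.2 μT

At the centre of a circular loop the Biot–Savart law gives B = μ₀I/(2R).
B = (4π×10⁻⁷ × 1.73) / (2 × 0.0973) = 1.12×10⁻⁵ T.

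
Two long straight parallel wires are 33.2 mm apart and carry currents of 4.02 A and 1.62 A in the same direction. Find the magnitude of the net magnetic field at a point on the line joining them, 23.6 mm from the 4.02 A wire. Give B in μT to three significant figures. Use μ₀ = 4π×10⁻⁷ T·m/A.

B ≈ 0.318 μT

Each long wire gives B = μ₀I/(2πd). Distances are d₁ = 0.0236 m and d₂ = 0.0096 m.
B₁ = 3.41×10⁻⁵ T, B₂ = 3.38×10⁻⁵ T.
Between parallel currents the two contributions point in opposite directions, so they subtract. B = |B₁ − B₂| = |3.41×10⁻⁵ − 3.38×10⁻⁵| = 3.18×10⁻⁷ T.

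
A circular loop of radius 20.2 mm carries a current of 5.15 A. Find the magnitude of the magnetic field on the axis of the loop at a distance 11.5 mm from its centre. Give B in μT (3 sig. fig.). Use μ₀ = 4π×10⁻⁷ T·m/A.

B ≈ 105 μT

On the axis of a circular loop, B = μ₀IR² / [2(R²+z²)^(3/2)].
R² + z² = (0.0202)² + (0.0115)² = 0.0005403 m², and (R²+z²)^(3/2) = 1.26×10⁻⁵ m³.
B = (4π×10⁻⁷ × 5.15 × 0.000408) / (2 × 1.26×10⁻⁵) = 1.05×10⁻⁴ T.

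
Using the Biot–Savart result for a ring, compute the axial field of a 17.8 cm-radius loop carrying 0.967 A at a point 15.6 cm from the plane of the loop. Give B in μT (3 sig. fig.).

On the axis of a circular loop, B = μ₀IR² / [2(R²+z²)^(3/2)].
R² + z² = (0.178)² + (0.156)² = 0.05602 m², and (R²+z²)^(3/2) = 1.33×10⁻² m³.
B = (4π×10⁻⁷ × 0.967 × 0.03168) / (2 × 1.33×10⁻²) = 1.45×10⁻⁶ T.

B ≈ 1.45 μT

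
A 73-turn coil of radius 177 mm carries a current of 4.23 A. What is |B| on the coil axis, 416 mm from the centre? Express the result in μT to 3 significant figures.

B ≈ 65.8 μT

For an N-turn flat coil, B = Nμ₀IR²/[2(R²+z²)^(3/2)] with R = 0.177 m, z = 0.416 m.
B = 73 × 9.01×10⁻⁷ T = 6.58×10⁻⁵ T.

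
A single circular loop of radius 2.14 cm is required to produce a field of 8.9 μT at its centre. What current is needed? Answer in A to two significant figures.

At the centre of a circular loop B = μ₀I/(2R), so I = 2RB/μ₀.
With R = 0.0214 m, I = 2 × 0.0214 × 8.90×10⁻⁶ / (4π×10⁻⁷) = 0.303 A.

I ≈ 0.30 A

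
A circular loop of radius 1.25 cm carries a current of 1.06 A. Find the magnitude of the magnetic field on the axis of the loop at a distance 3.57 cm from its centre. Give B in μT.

B ≈ 1.92 μT

On the axis of a circular loop, B = μ₀IR² / [2(R²+z²)^(3/2)].
R² + z² = (0.0125)² + (0.0357)² = 0.001431 m², and (R²+z²)^(3/2) = 5.41×10⁻⁵ m³.
B = (4π×10⁻⁷ × 1.06 × 0.0001563) / (2 × 5.41×10⁻⁵) = 1.92×10⁻⁶ T.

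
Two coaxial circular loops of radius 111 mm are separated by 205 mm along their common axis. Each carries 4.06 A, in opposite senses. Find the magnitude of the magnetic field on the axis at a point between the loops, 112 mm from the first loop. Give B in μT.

Each loop contributes B = μ₀IR²/[2(R²+z²)^(3/2)] on the axis, with z measured from that loop.
Loop 1 (z = 0.112 m): B₁ = 8.02×10⁻⁶ T. Loop 2 (z = 0.093 m): B₂ = 1.04×10⁻⁵ T.
The fields oppose: B = |B₁ − B₂| = 2.33×10⁻⁶ T.

B ≈ 2.33 μT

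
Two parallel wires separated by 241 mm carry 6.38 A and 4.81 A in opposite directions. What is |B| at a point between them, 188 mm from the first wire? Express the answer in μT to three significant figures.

B ≈ 24.9 μT

Each long wire gives B = μ₀I/(2πd). Distances are d₁ = 0.188 m and d₂ = 0.053 m.
B₁ = 6.79×10⁻⁶ T, B₂ = 1.82×10⁻⁵ T.
Between antiparallel currents both contributions point the same way, so they add. B = B₁ + B₂ = 6.79×10⁻⁶ + 1.82×10⁻⁵ = 2.49×10⁻⁵ T.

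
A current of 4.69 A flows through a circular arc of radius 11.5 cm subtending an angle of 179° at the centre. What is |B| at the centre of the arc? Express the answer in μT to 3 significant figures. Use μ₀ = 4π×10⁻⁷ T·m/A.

The Biot–Savart field of a circular arc at its centre is B = μ₀Iφ/(4πR), with φ = 3.124 rad.
B = (4π×10⁻⁷ × 4.69 × 3.124) / (4π × 0.115) = 1.27×10⁻⁵ T.

B ≈ 12.7 μT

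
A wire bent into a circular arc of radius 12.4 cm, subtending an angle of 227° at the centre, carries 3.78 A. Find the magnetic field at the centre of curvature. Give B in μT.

The Biot–Savart field of a circular arc at its centre is B = μ₀Iφ/(4πR), with φ = 3.962 rad.
B = (4π×10⁻⁷ × 3.78 × 3.962) / (4π × 0.124) = 1.21×10⁻⁵ T.

B ≈ 12.1 μT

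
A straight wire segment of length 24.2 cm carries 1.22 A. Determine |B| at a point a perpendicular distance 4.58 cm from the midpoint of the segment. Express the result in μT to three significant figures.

B ≈ 4.98 μT

For a finite straight segment, B = (μ₀I/4πd)(sinθ₁ + sinθ₂), where θ₁, θ₂ are the angles from the perpendicular to each end.
The perpendicular from the point meets the wire at its midpoint, so each end is L/2 = 0.121 m away along the wire.
sinθ₁ = 0.121/√(0.121²+0.0458²) = 0.9352; sinθ₂ = 0.121/√(0.121²+0.0458²) = 0.9352.
B = (4π×10⁻⁷ × 1.22) / (4π × 0.0458) × (0.9352 + 0.9352) = 4.98×10⁻⁶ T.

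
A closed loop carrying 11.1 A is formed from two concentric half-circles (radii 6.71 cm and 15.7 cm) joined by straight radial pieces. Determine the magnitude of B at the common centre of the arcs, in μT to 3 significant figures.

The radial connectors point toward the centre, so dl × r̂ = 0 and they contribute nothing.
Each semicircle gives μ₀I/(4R): inner arc 5.20×10⁻⁵ T, outer arc 2.22×10⁻⁵ T.
The two arcs carry current in opposite angular senses, so their fields oppose: B = |5.20×10⁻⁵ − 2.22×10⁻⁵| = 2.98×10⁻⁵ T.

B ≈ 29.8 μT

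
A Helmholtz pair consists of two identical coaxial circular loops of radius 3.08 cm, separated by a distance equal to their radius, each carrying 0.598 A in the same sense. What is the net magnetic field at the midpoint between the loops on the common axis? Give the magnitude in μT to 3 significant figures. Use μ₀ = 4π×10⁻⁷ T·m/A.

Each loop contributes B = μ₀IR²/[2(R²+z²)^(3/2)] on the axis, with z measured from that loop.
Loop 1 (z = 0.0154 m): B₁ = 8.73×10⁻⁶ T. Loop 2 (z = 0.0154 m): B₂ = 8.73×10⁻⁶ T.
The fields add: B = B₁ + B₂ = 1.75×10⁻⁵ T.

B ≈ 17.5 μT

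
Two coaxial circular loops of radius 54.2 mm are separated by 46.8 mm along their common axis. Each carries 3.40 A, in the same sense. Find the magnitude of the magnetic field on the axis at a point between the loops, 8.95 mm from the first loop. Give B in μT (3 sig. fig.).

Each loop contributes B = μ₀IR²/[2(R²+z²)^(3/2)] on the axis, with z measured from that loop.
Loop 1 (z = 0.00895 m): B₁ = 3.79×10⁻⁵ T. Loop 2 (z = 0.03785 m): B₂ = 2.17×10⁻⁵ T.
The fields add: B = B₁ + B₂ = 5.96×10⁻⁵ T.

B ≈ 59.6 μT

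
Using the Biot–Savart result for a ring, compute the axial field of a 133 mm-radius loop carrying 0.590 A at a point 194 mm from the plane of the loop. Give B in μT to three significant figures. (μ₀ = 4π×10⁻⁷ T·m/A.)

On the axis of a circular loop, B = μ₀IR² / [2(R²+z²)^(3/2)].
R² + z² = (0.133)² + (0.194)² = 0.05533 m², and (R²+z²)^(3/2) = 1.30×10⁻² m³.
B = (4π×10⁻⁷ × 0.590 × 0.01769) / (2 × 1.30×10⁻²) = 5.04×10⁻⁷ T.

B ≈ 0.504 μT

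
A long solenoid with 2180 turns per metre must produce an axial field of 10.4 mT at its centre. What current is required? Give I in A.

Inside a long solenoid B = μ₀nI with n = 2180 m⁻¹, so I = B/(μ₀n).
I = 1.04×10⁻² / (4π×10⁻⁷ × 2180) = 3.80 A.

I ≈ 3.80 A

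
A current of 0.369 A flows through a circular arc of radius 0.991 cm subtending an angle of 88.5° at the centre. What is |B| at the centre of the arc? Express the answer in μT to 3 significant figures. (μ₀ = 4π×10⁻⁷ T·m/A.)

The Biot–Savart field of a circular arc at its centre is B = μ₀Iφ/(4πR), with φ = 1.545 rad.
B = (4π×10⁻⁷ × 0.369 × 1.545) / (4π × 0.00991) = 5.75×10⁻⁶ T.

B ≈ 5.75 μT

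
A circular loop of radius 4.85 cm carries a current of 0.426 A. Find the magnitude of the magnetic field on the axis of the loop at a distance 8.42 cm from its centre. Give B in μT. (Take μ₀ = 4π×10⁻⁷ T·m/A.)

On the axis of a circular loop, B = μ₀IR² / [2(R²+z²)^(3/2)].
R² + z² = (0.0485)² + (0.0842)² = 0.009442 m², and (R²+z²)^(3/2) = 9.17×10⁻⁴ m³.
B = (4π×10⁻⁷ × 0.426 × 0.002352) / (2 × 9.17×10⁻⁴) = 6.86×10⁻⁷ T.

B ≈ 0.686 μT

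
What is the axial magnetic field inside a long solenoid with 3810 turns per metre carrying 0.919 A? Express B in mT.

Inside a long solenoid, B = μ₀nI with n = 3810 turns/m.
B = 4π×10⁻⁷ × 3810 × 0.919 = 4.40×10⁻³ T.

B ≈ 4.40 mT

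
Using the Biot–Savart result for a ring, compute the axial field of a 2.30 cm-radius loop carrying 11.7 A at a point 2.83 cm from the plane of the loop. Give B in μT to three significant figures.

On the axis of a circular loop, B = μ₀IR² / [2(R²+z²)^(3/2)].
R² + z² = (0.023)² + (0.0283)² = 0.00133 m², and (R²+z²)^(3/2) = 4.85×10⁻⁵ m³.
B = (4π×10⁻⁷ × 11.7 × 0.000529) / (2 × 4.85×10⁻⁵) = 8.02×10⁻⁵ T.

B ≈ 80.2 μT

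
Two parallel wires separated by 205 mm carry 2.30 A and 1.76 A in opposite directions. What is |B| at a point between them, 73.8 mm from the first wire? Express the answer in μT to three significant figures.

B ≈ 8.92 μT

Each long wire gives B = μ₀I/(2πd). Distances are d₁ = 0.0738 m and d₂ = 0.1312 m.
B₁ = 6.23×10⁻⁶ T, B₂ = 2.68×10⁻⁶ T.
Between antiparallel currents both contributions point the same way, so they add. B = B₁ + B₂ = 6.23×10⁻⁶ + 2.68×10⁻⁶ = 8.92×10⁻⁶ T.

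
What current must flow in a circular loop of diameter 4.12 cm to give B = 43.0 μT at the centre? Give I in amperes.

At the centre of a circular loop B = μ₀I/(2R), so I = 2RB/μ₀.
With R = 0.0206 m, I = 2 × 0.0206 × 4.30×10⁻⁵ / (4π×10⁻⁷) = 1.41 A.

I ≈ 1.41 A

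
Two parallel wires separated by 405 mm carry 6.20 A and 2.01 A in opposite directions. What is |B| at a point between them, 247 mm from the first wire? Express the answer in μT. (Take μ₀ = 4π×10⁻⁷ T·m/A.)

Each long wire gives B = μ₀I/(2πd). Distances are d₁ = 0.247 m and d₂ = 0.158 m.
B₁ = 5.02×10⁻⁶ T, B₂ = 2.54×10⁻⁶ T.
Between antiparallel currents both contributions point the same way, so they add. B = B₁ + B₂ = 5.02×10⁻⁶ + 2.54×10⁻⁶ = 7.56×10⁻⁶ T.

B ≈ 7.56 μT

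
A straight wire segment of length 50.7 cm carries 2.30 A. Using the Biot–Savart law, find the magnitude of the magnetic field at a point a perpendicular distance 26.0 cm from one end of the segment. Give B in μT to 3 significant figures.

For a finite straight segment, B = (μ₀I/4πd)(sinθ₁ + sinθ₂), where θ₁, θ₂ are the angles from the perpendicular to each end.
The perpendicular foot is at one end, so the two end-offsets along the wire are 0 and L = 0.507 m.
sinθ₁ = 0/√(0²+0.26²) = 0.0000; sinθ₂ = 0.507/√(0.507²+0.26²) = 0.8898.
B = (4π×10⁻⁷ × 2.30) / (4π × 0.26) × (0.0000 + 0.8898) = 7.87×10⁻⁷ T.

B ≈ 0.787 μT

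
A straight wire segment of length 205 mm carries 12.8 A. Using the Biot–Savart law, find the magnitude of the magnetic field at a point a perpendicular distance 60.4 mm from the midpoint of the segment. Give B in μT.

For a finite straight segment, B = (μ₀I/4πd)(sinθ₁ + sinθ₂), where θ₁, θ₂ are the angles from the perpendicular to each end.
The perpendicular from the point meets the wire at its midpoint, so each end is L/2 = 0.1025 m away along the wire.
sinθ₁ = 0.1025/√(0.1025²+0.0604²) = 0.8615; sinθ₂ = 0.1025/√(0.1025²+0.0604²) = 0.8615.
B = (4π×10⁻⁷ × 12.8) / (4π × 0.0604) × (0.8615 + 0.8615) = 3.65×10⁻⁵ T.

B ≈ 36.5 μT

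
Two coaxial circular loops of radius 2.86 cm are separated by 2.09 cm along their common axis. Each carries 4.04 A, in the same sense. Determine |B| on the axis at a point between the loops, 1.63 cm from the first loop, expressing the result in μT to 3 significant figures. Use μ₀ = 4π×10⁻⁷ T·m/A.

B ≈ 144 μT

Each loop contributes B = μ₀IR²/[2(R²+z²)^(3/2)] on the axis, with z measured from that loop.
Loop 1 (z = 0.0163 m): B₁ = 5.82×10⁻⁵ T. Loop 2 (z = 0.0046 m): B₂ = 8.54×10⁻⁵ T.
The fields add: B = B₁ + B₂ = 1.44×10⁻⁴ T.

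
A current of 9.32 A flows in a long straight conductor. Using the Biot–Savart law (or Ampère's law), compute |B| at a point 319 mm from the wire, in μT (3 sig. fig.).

For an infinitely long straight wire, B = μ₀I/(2πd).
B = (4π×10⁻⁷ × 9.32) / (2π × 0.319) = 5.84×10⁻⁶ T.

B ≈ 5.84 μT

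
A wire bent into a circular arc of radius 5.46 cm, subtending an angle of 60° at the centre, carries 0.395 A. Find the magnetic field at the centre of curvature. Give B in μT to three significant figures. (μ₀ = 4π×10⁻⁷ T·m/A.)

B ≈ 0.758 μT

The Biot–Savart field of a circular arc at its centre is B = μ₀Iφ/(4πR), with φ = 1.047 rad.
B = (4π×10⁻⁷ × 0.395 × 1.047) / (4π × 0.0546) = 7.58×10⁻⁷ T.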